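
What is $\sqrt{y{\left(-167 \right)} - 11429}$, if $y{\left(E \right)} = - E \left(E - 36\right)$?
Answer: $i \sqrt{45330} \approx 212.91 i$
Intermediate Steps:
$y{\left(E \right)} = - E \left(-36 + E\right)$
$\sqrt{y{\left(-167 \right)} - 11429} = \sqrt{- 167 \left(36 - -167\right) - 11429} = \sqrt{- 167 \left(36 + 167\right) - 11429} = \sqrt{\left(-167\right) 203 - 11429} = \sqrt{-33901 - 11429} = \sqrt{-45330} = i \sqrt{45330}$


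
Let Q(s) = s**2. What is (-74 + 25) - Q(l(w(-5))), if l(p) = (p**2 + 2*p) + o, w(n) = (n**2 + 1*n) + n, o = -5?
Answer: -62549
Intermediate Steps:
w(n) = n**2 + 2*n (w(n) = (n**2 + n) + n = (n + n**2) + n = n**2 + 2*n)
l(p) = -5 + p**2 + 2*p (l(p) = (p**2 + 2*p) - 5 = -5 + p**2 + 2*p)
(-74 + 25) - Q(l(w(-5))) = (-74 + 25) - (-5 + (-5*(2 - 5))**2 + 2*(-5*(2 - 5)))**2 = -49 - (-5 + (-5*(-3))**2 + 2*(-5*(-3)))**2 = -49 - (-5 + 15**2 + 2*15)**2 = -49 - (-5 + 225 + 30)**2 = -49 - 1*250**2 = -49 - 1*62500 = -49 - 62500 = -62549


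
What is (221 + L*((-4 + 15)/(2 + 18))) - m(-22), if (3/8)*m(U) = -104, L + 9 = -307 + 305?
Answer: 29537/60 ≈ 492.28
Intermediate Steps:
L = -11 (L = -9 + (-307 + 305) = -9 - 2 = -11)
m(U) = -832/3 (m(U) = (8/3)*(-104) = -832/3)
(221 + L*((-4 + 15)/(2 + 18))) - m(-22) = (221 - 11*(-4 + 15)/(2 + 18)) - 1*(-832/3) = (221 - 121/20) + 832/3 = 4299/20 + 832/3 = 29537/60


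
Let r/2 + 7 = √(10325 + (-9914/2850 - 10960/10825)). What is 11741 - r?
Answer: 11755 - 4*√39292226191086/123405 ≈ 11552.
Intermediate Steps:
r = -14 + 4*√39292226191086/123405 (r = -14 + 2*√(10325 + (-9914/2850 - 10960/10825)) = -14 + 2*√(10325 + (-9914*1/2850 - 10960*1/10825)) = -14 + 2*√(10325 + (-4957/1425 - 2192/2165)) = -14 + 2*√(10325 - 2771101/617025) = -14 + 2*√(6368012024/617025) = -14 + 2*(2*√39292226191086/123405) = -14 + 4*√39292226191086/123405 ≈ 189.18)
11741 - r = 11741 - (-14 + 4*√39292226191086/123405) = 11741 + (14 - 4*√39292226191086/123405) = 11755 - 4*√39292226191086/123405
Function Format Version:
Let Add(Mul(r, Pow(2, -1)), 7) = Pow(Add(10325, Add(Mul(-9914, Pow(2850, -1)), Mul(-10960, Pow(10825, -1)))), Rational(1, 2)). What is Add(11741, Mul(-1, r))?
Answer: Add(11755, Mul(Rational(-4, 123405), Pow(39292226191086, Rational(1, 2)))) ≈ 11552.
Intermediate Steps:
r = Add(-14, Mul(Rational(4, 123405), Pow(39292226191086, Rational(1, 2)))) (r = Add(-14, Mul(2, Pow(Add(10325, Add(Mul(-9914, Pow(2850, -1)), Mul(-10960, Pow(10825, -1)))), Rational(1, 2)))) = Add(-14, Mul(2, Pow(Add(10325, Add(Mul(-9914, Rational(1, 2850)), Mul(-10960, Rational(1, 10825)))), Rational(1, 2)))) = Add(-14, Mul(2, Pow(Add(10325, Add(Rational(-4957, 1425), Rational(-2192, 2165))), Rational(1, 2)))) = Add(-14, Mul(2, Pow(Add(10325, Rational(-2771101, 617025)), Rational(1, 2)))) = Add(-14, Mul(2, Pow(Rational(6368012024, 617025), Rational(1, 2)))) = Add(-14, Mul(2, Mul(Rational(2, 123405), Pow(39292226191086, Rational(1, 2))))) = Add(-14, Mul(Rational(4, 123405), Pow(39292226191086, Rational(1, 2)))) ≈ 189.18)
Add(11741, Mul(-1, r)) = Add(11741, Mul(-1, Add(-14, Mul(Rational(4, 123405), Pow(39292226191086, Rational(1, 2)))))) = Add(11741, Add(14, Mul(Rational(-4, 123405), Pow(39292226191086, Rational(1, 2))))) = Add(11755, Mul(Rational(-4, 123405), Pow(39292226191086, Rational(1, 2))))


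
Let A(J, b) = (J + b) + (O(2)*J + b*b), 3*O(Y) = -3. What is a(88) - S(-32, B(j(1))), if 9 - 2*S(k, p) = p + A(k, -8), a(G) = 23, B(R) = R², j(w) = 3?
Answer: 51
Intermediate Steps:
O(Y) = -1 (O(Y) = (⅓)*(-3) = -1)
A(J, b) = b + b² (A(J, b) = (J + b) + (-J + b*b) = (J + b) + (-J + b²) = (J + b) + (b² - J) = b + b²)
S(k, p) = -47/2 - p/2 (S(k, p) = 9/2 - (p - 8*(1 - 8))/2 = 9/2 - (p - 8*(-7))/2 = 9/2 - (p + 56)/2 = 9/2 - (56 + p)/2 = 9/2 + (-28 - p/2) = -47/2 - p/2)
a(88) - S(-32, B(j(1))) = 23 - (-47/2 - ½*3²) = 23 - (-47/2 - ½*9) = 23 - (-47/2 - 9/2) = 23 - 1*(-28) = 23 + 28 = 51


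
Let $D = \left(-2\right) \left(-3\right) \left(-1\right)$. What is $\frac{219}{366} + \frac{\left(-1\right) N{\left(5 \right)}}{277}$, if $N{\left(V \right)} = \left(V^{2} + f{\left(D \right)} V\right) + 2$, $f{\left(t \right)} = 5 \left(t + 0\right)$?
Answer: $\frac{35227}{33794} \approx 1.0424$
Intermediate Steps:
$D = -6$ ($D = 6 \left(-1\right) = -6$)
$f{\left(t \right)} = 5 t$
$N{\left(V \right)} = 2 + V^{2} - 30 V$ ($N{\left(V \right)} = \left(V^{2} + 5 \left(-6\right) V\right) + 2 = \left(V^{2} - 30 V\right) + 2 = 2 + V^{2} - 30 V$)
$\frac{219}{366} + \frac{\left(-1\right) N{\left(5 \right)}}{277} = \frac{219}{366} + \frac{\left(-1\right) \left(2 + 5^{2} - 150\right)}{277} = 219 \cdot \frac{1}{366} + - (2 + 25 - 150) \frac{1}{277} = \frac{73}{122} + \left(-1\right) \left(-123\right) \frac{1}{277} = \frac{73}{122} + 123 \cdot \frac{1}{277} = \frac{73}{122} + \frac{123}{277} = \frac{35227}{33794}$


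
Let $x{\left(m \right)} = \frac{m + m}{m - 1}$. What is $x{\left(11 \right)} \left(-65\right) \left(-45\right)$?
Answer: $6435$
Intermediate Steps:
$x{\left(m \right)} = \frac{2 m}{-1 + m}$
$x{\left(11 \right)} \left(-65\right) \left(-45\right) = 2 \cdot 11 \frac{1}{-1 + 11} \left(-65\right) \left(-45\right) = 2 \cdot 11 \cdot \frac{1}{10} \left(-65\right) \left(-45\right) = \frac{11}{5} \left(-65\right) \left(-45\right) = \left(-143\right) \left(-45\right) = 6435$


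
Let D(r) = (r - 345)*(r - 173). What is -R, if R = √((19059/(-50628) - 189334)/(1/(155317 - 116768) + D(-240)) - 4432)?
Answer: -I*√27377491083845935628527295794390/78588419609948 ≈ -66.579*I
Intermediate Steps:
D(r) = (-345 + r)*(-173 + r)
R = I*√27377491083845935628527295794390/78588419609948 (R = √((19059/(-50628) - 189334)/(1/(155317 - 116768) + (59685 + (-240)² - 518*(-240))) - 4432) = √((19059*(-1/50628) - 189334)/(1/38549 + (59685 + 57600 + 124320)) - 4432) = √((-6353/16876 - 189334)/(1/38549 + 241605) - 4432) = √(-3195206937/(16876*9313631146/38549) - 4432) = √(-3195206937/16876*38549/9313631146 - 4432) = √(-123172032214413/157176839219896 - 4432) = √(-696730923454793485/157176839219896) = I*√27377491083845935628527295794390/78588419609948 ≈ 66.579*I)
-R = -I*√27377491083845935628527295794390/78588419609948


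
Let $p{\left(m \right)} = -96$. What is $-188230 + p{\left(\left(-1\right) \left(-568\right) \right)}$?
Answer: $-188326$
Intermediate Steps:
$-188230 + p{\left(\left(-1\right) \left(-568\right) \right)} = -188230 - 96 = -188326$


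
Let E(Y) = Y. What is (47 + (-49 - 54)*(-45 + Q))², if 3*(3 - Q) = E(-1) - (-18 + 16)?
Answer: 174821284/9 ≈ 1.9425e+7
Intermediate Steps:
Q = 8/3 (Q = 3 - (-1 - (-18 + 16))/3 = 3 - (-1 - 1*(-2))/3 = 3 - (-1 + 2)/3 = 3 - ⅓*1 = 3 - ⅓ = 8/3 ≈ 2.6667)
(47 + (-49 - 54)*(-45 + Q))² = (47 + (-49 - 54)*(-45 + 8/3))² = (47 - 103*(-127/3))² = (47 + 13081/3)² = (13222/3)² = 174821284/9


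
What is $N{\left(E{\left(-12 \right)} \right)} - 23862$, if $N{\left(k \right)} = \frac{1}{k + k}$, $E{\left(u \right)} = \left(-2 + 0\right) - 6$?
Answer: $- \frac{381793}{16} \approx -23862.0$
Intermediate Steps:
$E{\left(u \right)} = -8$ ($E{\left(u \right)} = -2 - 6 = -8$)
$N{\left(k \right)} = \frac{1}{2 k}$
$N{\left(E{\left(-12 \right)} \right)} - 23862 = \frac{1}{2 \left(-8\right)} - 23862 = \frac{1}{2} \left(- \frac{1}{8}\right) - 23862 = - \frac{1}{16} - 23862 = - \frac{381793}{16}$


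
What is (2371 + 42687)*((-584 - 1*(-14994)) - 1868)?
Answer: 565117436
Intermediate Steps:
(2371 + 42687)*((-584 - 1*(-14994)) - 1868) = 45058*((-584 + 14994) - 1868) = 45058*(14410 - 1868) = 45058*12542 = 565117436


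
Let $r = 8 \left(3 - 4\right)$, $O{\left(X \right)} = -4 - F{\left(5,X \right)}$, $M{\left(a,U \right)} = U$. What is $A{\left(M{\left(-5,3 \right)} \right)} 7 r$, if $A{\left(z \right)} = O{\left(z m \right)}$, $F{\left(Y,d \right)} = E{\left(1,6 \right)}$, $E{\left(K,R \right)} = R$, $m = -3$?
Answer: $560$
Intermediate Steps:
$F{\left(Y,d \right)} = 6$
$O{\left(X \right)} = -10$ ($O{\left(X \right)} = -4 - 6 = -10$)
$A{\left(z \right)} = -10$
$r = -8$ ($r = 8 \left(-1\right) = -8$)
$A{\left(M{\left(-5,3 \right)} \right)} 7 r = \left(-10\right) 7 \left(-8\right) = \left(-70\right) \left(-8\right) = 560$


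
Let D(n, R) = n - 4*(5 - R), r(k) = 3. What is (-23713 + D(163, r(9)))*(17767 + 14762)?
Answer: -766318182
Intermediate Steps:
D(n, R) = -20 + n + 4*R (D(n, R) = n + (-20 + 4*R) = -20 + n + 4*R)
(-23713 + D(163, r(9)))*(17767 + 14762) = (-23713 + (-20 + 163 + 4*3))*(17767 + 14762) = (-23713 + (-20 + 163 + 12))*32529 = (-23713 + 155)*32529 = -23558*32529 = -766318182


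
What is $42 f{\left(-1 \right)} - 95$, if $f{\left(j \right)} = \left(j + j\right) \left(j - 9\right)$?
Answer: $745$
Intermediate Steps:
$f{\left(j \right)} = 2 j \left(-9 + j\right)$
$42 f{\left(-1 \right)} - 95 = 42 \cdot 2 \left(-1\right) \left(-9 - 1\right) - 95 = 42 \cdot 2 \left(-1\right) \left(-10\right) - 95 = 42 \cdot 20 - 95 = 840 - 95 = 745$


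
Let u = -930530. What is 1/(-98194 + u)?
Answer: -1/1028724 ≈ -9.7208e-7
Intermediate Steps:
1/(-98194 + u) = 1/(-98194 - 930530) = 1/(-1028724) = -1/1028724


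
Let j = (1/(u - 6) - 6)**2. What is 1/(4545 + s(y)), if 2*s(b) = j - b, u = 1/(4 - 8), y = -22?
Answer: 625/2859358 ≈ 0.00021858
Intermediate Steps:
u = -1/4 (u = 1/(-4) = -1/4 ≈ -0.25000)
j = 23716/625 (j = (1/(-1/4 - 6) - 6)**2 = (1/(-25/4) - 6)**2 = (-4/25 - 6)**2 = (-154/25)**2 = 23716/625 ≈ 37.946)
s(b) = 11858/625 - b/2 (s(b) = (23716/625 - b)/2 = 11858/625 - b/2)
1/(4545 + s(y)) = 1/(4545 + (11858/625 - 1/2*(-22))) = 1/(4545 + (11858/625 + 11)) = 1/(4545 + 18733/625) = 1/(2859358/625) = 625/2859358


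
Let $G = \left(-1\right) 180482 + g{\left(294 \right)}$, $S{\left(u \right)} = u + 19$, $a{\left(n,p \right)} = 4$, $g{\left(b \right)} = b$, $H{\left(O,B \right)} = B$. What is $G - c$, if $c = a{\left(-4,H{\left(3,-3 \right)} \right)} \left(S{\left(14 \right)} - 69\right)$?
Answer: $-180044$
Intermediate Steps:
$S{\left(u \right)} = 19 + u$
$G = -180188$ ($G = \left(-1\right) 180482 + 294 = -180482 + 294 = -180188$)
$c = -144$ ($c = 4 \left(\left(19 + 14\right) - 69\right) = 4 \left(33 - 69\right) = 4 \left(-36\right) = -144$)
$G - c = -180188 - -144 = -180188 + 144 = -180044$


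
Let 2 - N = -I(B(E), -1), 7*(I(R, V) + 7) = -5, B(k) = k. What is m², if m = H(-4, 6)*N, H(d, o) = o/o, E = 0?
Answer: 1600/49 ≈ 32.653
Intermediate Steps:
I(R, V) = -54/7 (I(R, V) = -7 + (⅐)*(-5) = -7 - 5/7 = -54/7)
N = -40/7 (N = 2 - (-1)*(-54)/7 = 2 - 1*54/7 = 2 - 54/7 = -40/7 ≈ -5.7143)
H(d, o) = 1
m = -40/7 (m = 1*(-40/7) = -40/7 ≈ -5.7143)
m² = (-40/7)² = 1600/49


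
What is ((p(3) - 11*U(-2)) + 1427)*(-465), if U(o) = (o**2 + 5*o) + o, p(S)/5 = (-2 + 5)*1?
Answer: -711450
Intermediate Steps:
p(S) = 15 (p(S) = 5*((-2 + 5)*1) = 5*(3*1) = 5*3 = 15)
U(o) = o**2 + 6*o
((p(3) - 11*U(-2)) + 1427)*(-465) = ((15 - (-22)*(6 - 2)) + 1427)*(-465) = ((15 - (-22)*4) + 1427)*(-465) = ((15 - 11*(-8)) + 1427)*(-465) = ((15 + 88) + 1427)*(-465) = (103 + 1427)*(-465) = 1530*(-465) = -711450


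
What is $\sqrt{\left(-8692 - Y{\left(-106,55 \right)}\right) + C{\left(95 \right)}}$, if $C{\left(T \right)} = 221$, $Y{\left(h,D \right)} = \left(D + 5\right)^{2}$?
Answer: $i \sqrt{12071} \approx 109.87 i$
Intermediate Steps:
$Y{\left(h,D \right)} = \left(5 + D\right)^{2}$
$\sqrt{\left(-8692 - Y{\left(-106,55 \right)}\right) + C{\left(95 \right)}} = \sqrt{\left(-8692 - \left(5 + 55\right)^{2}\right) + 221} = \sqrt{\left(-8692 - 60^{2}\right) + 221} = \sqrt{\left(-8692 - 3600\right) + 221} = \sqrt{-12292 + 221} = \sqrt{-12071} = i \sqrt{12071}$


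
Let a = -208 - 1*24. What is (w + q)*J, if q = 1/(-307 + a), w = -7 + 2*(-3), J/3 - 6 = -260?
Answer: 5340096/539 ≈ 9907.4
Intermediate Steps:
a = -232 (a = -208 - 24 = -232)
J = -762 (J = 18 + 3*(-260) = 18 - 780 = -762)
w = -13 (w = -7 - 6 = -13)
q = -1/539 (q = 1/(-307 - 232) = 1/(-539) = -1/539 ≈ -0.0018553)
(w + q)*J = (-13 - 1/539)*(-762) = -7008/539*(-762) = 5340096/539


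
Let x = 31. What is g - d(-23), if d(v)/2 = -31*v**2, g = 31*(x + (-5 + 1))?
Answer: 33635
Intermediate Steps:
g = 837 (g = 31*(31 + (-5 + 1)) = 31*(31 - 4) = 31*27 = 837)
d(v) = -62*v**2 (d(v) = 2*(-31*v**2) = -62*v**2)
g - d(-23) = 837 - (-62)*(-23)**2 = 837 - (-62)*529 = 837 - 1*(-32798) = 837 + 32798 = 33635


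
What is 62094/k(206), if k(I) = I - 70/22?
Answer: 683034/2231 ≈ 306.16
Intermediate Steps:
k(I) = -35/11 + I (k(I) = I - 70/22 = I - 1*35/11 = I - 35/11 = -35/11 + I)
62094/k(206) = 62094/(-35/11 + 206) = 62094/(2231/11) = 62094*(11/2231) = 683034/2231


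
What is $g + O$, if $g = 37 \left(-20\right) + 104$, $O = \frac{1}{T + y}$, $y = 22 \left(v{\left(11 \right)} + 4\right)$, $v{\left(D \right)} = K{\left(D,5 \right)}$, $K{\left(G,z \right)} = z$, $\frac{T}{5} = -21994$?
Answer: $- \frac{69814993}{109772} \approx -636.0$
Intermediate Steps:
$T = -109970$ ($T = 5 \left(-21994\right) = -109970$)
$v{\left(D \right)} = 5$
$y = 198$ ($y = 22 \left(5 + 4\right) = 22 \cdot 9 = 198$)
$O = - \frac{1}{109772}$ ($O = \frac{1}{-109970 + 198} = \frac{1}{-109772} = - \frac{1}{109772} \approx -9.1098 \cdot 10^{-6}$)
$g = -636$ ($g = -740 + 104 = -636$)
$g + O = -636 - \frac{1}{109772} = - \frac{69814993}{109772}$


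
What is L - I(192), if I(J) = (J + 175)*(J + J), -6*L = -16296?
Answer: -138212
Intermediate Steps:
L = 2716 (L = -⅙*(-16296) = 2716)
I(J) = 2*J*(175 + J) (I(J) = (175 + J)*(2*J) = 2*J*(175 + J))
L - I(192) = 2716 - 2*192*(175 + 192) = 2716 - 2*192*367 = 2716 - 1*140928 = 2716 - 140928 = -138212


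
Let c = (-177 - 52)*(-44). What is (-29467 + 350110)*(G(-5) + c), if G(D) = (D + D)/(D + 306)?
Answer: 972467252838/301 ≈ 3.2308e+9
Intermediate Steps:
c = 10076 (c = -229*(-44) = 10076)
G(D) = 2*D/(306 + D) (G(D) = (2*D)/(306 + D) = 2*D/(306 + D))
(-29467 + 350110)*(G(-5) + c) = (-29467 + 350110)*(2*(-5)/(306 - 5) + 10076) = 320643*(2*(-5)/301 + 10076) = 320643*(2*(-5)*(1/301) + 10076) = 320643*(-10/301 + 10076) = 320643*(3032866/301) = 972467252838/301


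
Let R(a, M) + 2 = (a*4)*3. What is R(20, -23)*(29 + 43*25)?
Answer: 262752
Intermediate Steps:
R(a, M) = -2 + 12*a (R(a, M) = -2 + (a*4)*3 = -2 + (4*a)*3 = -2 + 12*a)
R(20, -23)*(29 + 43*25) = (-2 + 12*20)*(29 + 43*25) = (-2 + 240)*(29 + 1075) = 238*1104 = 262752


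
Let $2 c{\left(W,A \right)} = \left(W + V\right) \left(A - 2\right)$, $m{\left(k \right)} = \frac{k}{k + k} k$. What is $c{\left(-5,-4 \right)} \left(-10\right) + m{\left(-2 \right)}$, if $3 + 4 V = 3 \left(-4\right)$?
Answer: $- \frac{527}{2} \approx -263.5$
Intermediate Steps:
$V = - \frac{15}{4}$ ($V = - \frac{3}{4} + \frac{3 \left(-4\right)}{4} = - \frac{3}{4} + \frac{1}{4} \left(-12\right) = - \frac{3}{4} - 3 = - \frac{15}{4} \approx -3.75$)
$m{\left(k \right)} = \frac{k}{2}$ ($m{\left(k \right)} = \frac{k}{2 k} k = k \frac{1}{2 k} k = \frac{k}{2}$)
$c{\left(W,A \right)} = \frac{\left(-2 + A\right) \left(- \frac{15}{4} + W\right)}{2}$ ($c{\left(W,A \right)} = \frac{\left(W - \frac{15}{4}\right) \left(A - 2\right)}{2} = \frac{\left(- \frac{15}{4} + W\right) \left(-2 + A\right)}{2} = \frac{\left(-2 + A\right) \left(- \frac{15}{4} + W\right)}{2}$)
$c{\left(-5,-4 \right)} \left(-10\right) + m{\left(-2 \right)} = \left(\frac{15}{4} - -5 - - \frac{15}{2} + \frac{1}{2} \left(-4\right) \left(-5\right)\right) \left(-10\right) + \frac{1}{2} \left(-2\right) = \left(\frac{15}{4} + 5 + \frac{15}{2} + 10\right) \left(-10\right) - 1 = \frac{105}{4} \left(-10\right) - 1 = - \frac{525}{2} - 1 = - \frac{527}{2}$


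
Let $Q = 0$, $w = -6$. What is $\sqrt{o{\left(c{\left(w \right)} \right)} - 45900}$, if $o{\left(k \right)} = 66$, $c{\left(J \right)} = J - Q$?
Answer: $i \sqrt{45834} \approx 214.09 i$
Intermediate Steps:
$c{\left(J \right)} = J$ ($c{\left(J \right)} = J - 0 = J + 0 = J$)
$\sqrt{o{\left(c{\left(w \right)} \right)} - 45900} = \sqrt{66 - 45900} = \sqrt{-45834} = i \sqrt{45834}$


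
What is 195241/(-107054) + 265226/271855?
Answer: -24683737851/29103165170 ≈ -0.84815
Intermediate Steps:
195241/(-107054) + 265226/271855 = 195241*(-1/107054) + 265226*(1/271855) = -195241/107054 + 265226/271855 = -24683737851/29103165170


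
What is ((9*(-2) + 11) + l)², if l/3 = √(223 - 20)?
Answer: 1876 - 42*√203 ≈ 1277.6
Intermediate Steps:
l = 3*√203 (l = 3*√(223 - 20) = 3*√203 ≈ 42.743)
((9*(-2) + 11) + l)² = ((9*(-2) + 11) + 3*√203)² = ((-18 + 11) + 3*√203)² = (-7 + 3*√203)²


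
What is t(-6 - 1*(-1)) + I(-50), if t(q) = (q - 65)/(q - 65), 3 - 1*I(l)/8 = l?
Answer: 425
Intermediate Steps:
I(l) = 24 - 8*l
t(q) = 1 (t(q) = (-65 + q)/(-65 + q) = 1)
t(-6 - 1*(-1)) + I(-50) = 1 + (24 - 8*(-50)) = 1 + (24 + 400) = 1 + 424 = 425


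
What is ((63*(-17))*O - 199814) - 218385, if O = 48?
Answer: -469607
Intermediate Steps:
((63*(-17))*O - 199814) - 218385 = ((63*(-17))*48 - 199814) - 218385 = (-1071*48 - 199814) - 218385 = (-51408 - 199814) - 218385 = -251222 - 218385 = -469607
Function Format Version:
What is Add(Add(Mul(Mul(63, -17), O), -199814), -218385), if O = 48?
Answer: -469607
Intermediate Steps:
Add(Add(Mul(Mul(63, -17), O), -199814), -218385) = Add(Add(Mul(Mul(63, -17), 48), -199814), -218385) = Add(Add(Mul(-1071, 48), -199814), -218385) = Add(Add(-51408, -199814), -218385) = Add(-251222, -218385) = -469607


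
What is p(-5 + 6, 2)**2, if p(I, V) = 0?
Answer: 0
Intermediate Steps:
p(-5 + 6, 2)**2 = 0**2 = 0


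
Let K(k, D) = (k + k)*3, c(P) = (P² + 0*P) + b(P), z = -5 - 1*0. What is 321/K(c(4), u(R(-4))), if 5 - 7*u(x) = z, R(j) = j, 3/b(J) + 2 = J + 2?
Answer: 214/67 ≈ 3.1940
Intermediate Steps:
b(J) = 3/J (b(J) = 3/(-2 + (J + 2)) = 3/(-2 + (2 + J)) = 3/J)
z = -5 (z = -5 + 0 = -5)
u(x) = 10/7 (u(x) = 5/7 - ⅐*(-5) = 5/7 + 5/7 = 10/7)
c(P) = P² + 3/P (c(P) = (P² + 0*P) + 3/P = (P² + 0) + 3/P = P² + 3/P)
K(k, D) = 6*k (K(k, D) = (2*k)*3 = 6*k)
321/K(c(4), u(R(-4))) = 321/((6*((3 + 4³)/4))) = 321/((6*((3 + 64)/4))) = 321/((6*((¼)*67))) = 321/((6*(67/4))) = 321/(201/2) = 321*(2/201) = 214/67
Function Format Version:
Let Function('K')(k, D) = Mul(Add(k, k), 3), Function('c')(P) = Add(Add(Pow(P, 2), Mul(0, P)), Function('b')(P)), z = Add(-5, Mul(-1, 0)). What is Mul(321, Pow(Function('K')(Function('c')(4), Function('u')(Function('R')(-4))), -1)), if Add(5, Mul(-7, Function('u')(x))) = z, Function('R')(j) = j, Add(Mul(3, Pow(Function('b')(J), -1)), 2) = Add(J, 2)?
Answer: Rational(214, 67) ≈ 3.1940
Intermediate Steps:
Function('b')(J) = Mul(3, Pow(J, -1)) (Function('b')(J) = Mul(3, Pow(Add(-2, Add(J, 2)), -1)) = Mul(3, Pow(Add(-2, Add(2, J)), -1)) = Mul(3, Pow(J, -1)))
z = -5 (z = Add(-5, 0) = -5)
Function('u')(x) = Rational(10, 7) (Function('u')(x) = Add(Rational(5, 7), Mul(Rational(-1, 7), -5)) = Add(Rational(5, 7), Rational(5, 7)) = Rational(10, 7))
Function('c')(P) = Add(Pow(P, 2), Mul(3, Pow(P, -1))) (Function('c')(P) = Add(Add(Pow(P, 2), Mul(0, P)), Mul(3, Pow(P, -1))) = Add(Add(Pow(P, 2), 0), Mul(3, Pow(P, -1))) = Add(Pow(P, 2), Mul(3, Pow(P, -1))))
Function('K')(k, D) = Mul(6, k) (Function('K')(k, D) = Mul(Mul(2, k), 3) = Mul(6, k))
Mul(321, Pow(Function('K')(Function('c')(4), Function('u')(Function('R')(-4))), -1)) = Mul(321, Pow(Mul(6, Mul(Pow(4, -1), Add(3, Pow(4, 3)))), -1)) = Mul(321, Pow(Mul(6, Mul(Rational(1, 4), Add(3, 64))), -1)) = Mul(321, Pow(Mul(6, Mul(Rational(1, 4), 67)), -1)) = Mul(321, Pow(Mul(6, Rational(67, 4)), -1)) = Mul(321, Pow(Rational(201, 2), -1)) = Mul(321, Rational(2, 201)) = Rational(214, 67)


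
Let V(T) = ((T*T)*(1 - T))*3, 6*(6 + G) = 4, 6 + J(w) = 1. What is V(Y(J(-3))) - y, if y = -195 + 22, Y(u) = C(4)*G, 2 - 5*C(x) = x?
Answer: 177217/1125 ≈ 157.53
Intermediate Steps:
J(w) = -5 (J(w) = -6 + 1 = -5)
C(x) = ⅖ - x/5
G = -16/3 (G = -6 + (⅙)*4 = -6 + ⅔ = -16/3 ≈ -5.3333)
Y(u) = 32/15 (Y(u) = (⅖ - ⅕*4)*(-16/3) = (⅖ - ⅘)*(-16/3) = -⅖*(-16/3) = 32/15)
y = -173
V(T) = 3*T²*(1 - T) (V(T) = (T²*(1 - T))*3 = 3*T²*(1 - T))
V(Y(J(-3))) - y = 3*(32/15)²*(1 - 1*32/15) - 1*(-173) = 3*(1024/225)*(1 - 32/15) + 173 = 3*(1024/225)*(-17/15) + 173 = -17408/1125 + 173 = 177217/1125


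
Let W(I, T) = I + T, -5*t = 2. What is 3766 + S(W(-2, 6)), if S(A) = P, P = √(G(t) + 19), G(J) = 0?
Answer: 3766 + √19 ≈ 3770.4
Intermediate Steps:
t = -⅖ (t = -⅕*2 = -⅖ ≈ -0.40000)
P = √19 (P = √(0 + 19) = √19 ≈ 4.3589)
S(A) = √19
3766 + S(W(-2, 6)) = 3766 + √19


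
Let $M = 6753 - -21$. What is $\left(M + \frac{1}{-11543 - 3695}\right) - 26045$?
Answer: $- \frac{293651499}{15238} \approx -19271.0$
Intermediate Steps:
$M = 6774$ ($M = 6753 + 21 = 6774$)
$\left(M + \frac{1}{-11543 - 3695}\right) - 26045 = \left(6774 + \frac{1}{-11543 - 3695}\right) - 26045 = \left(6774 + \frac{1}{-15238}\right) - 26045 = \left(6774 - \frac{1}{15238}\right) - 26045 = \frac{103222211}{15238} - 26045 = - \frac{293651499}{15238}$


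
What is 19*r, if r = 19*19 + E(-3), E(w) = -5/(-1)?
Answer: 6954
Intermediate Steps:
E(w) = 5 (E(w) = -5*(-1) = 5)
r = 366 (r = 19*19 + 5 = 361 + 5 = 366)
19*r = 19*366 = 6954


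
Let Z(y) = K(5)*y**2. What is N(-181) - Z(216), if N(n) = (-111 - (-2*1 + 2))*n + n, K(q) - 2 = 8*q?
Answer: -1939642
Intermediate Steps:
K(q) = 2 + 8*q
Z(y) = 42*y**2 (Z(y) = (2 + 8*5)*y**2 = (2 + 40)*y**2 = 42*y**2)
N(n) = -110*n (N(n) = (-111 - (-2 + 2))*n + n = (-111 - 1*0)*n + n = (-111 + 0)*n + n = -111*n + n = -110*n)
N(-181) - Z(216) = -110*(-181) - 42*216**2 = 19910 - 42*46656 = 19910 - 1*1959552 = 19910 - 1959552 = -1939642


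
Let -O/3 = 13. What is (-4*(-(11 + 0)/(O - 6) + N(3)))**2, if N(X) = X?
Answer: 341056/2025 ≈ 168.42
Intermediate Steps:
O = -39 (O = -3*13 = -39)
(-4*(-(11 + 0)/(O - 6) + N(3)))**2 = (-4*(-(11 + 0)/(-39 - 6) + 3))**2 = (-4*(-11/(-45) + 3))**2 = (-4*(-11*(-1)/45 + 3))**2 = (-4*(-1*(-11/45) + 3))**2 = (-4*(11/45 + 3))**2 = (-4*146/45)**2 = (-584/45)**2 = 341056/2025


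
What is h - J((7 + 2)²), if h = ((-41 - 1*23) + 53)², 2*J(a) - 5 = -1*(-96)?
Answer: 141/2 ≈ 70.500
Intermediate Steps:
J(a) = 101/2 (J(a) = 5/2 + (-1*(-96))/2 = 5/2 + (½)*96 = 5/2 + 48 = 101/2)
h = 121 (h = ((-41 - 23) + 53)² = (-64 + 53)² = (-11)² = 121)
h - J((7 + 2)²) = 121 - 1*101/2 = 121 - 101/2 = 141/2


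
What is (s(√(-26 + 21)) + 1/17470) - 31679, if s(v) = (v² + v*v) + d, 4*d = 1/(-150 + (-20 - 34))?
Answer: -225871594967/7127760 ≈ -31689.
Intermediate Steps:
d = -1/816 (d = 1/(4*(-150 + (-20 - 34))) = 1/(4*(-150 - 54)) = (¼)/(-204) = (¼)*(-1/204) = -1/816 ≈ -0.0012255)
s(v) = -1/816 + 2*v² (s(v) = (v² + v*v) - 1/816 = (v² + v²) - 1/816 = 2*v² - 1/816 = -1/816 + 2*v²)
(s(√(-26 + 21)) + 1/17470) - 31679 = ((-1/816 + 2*(√(-26 + 21))²) + 1/17470) - 31679 = ((-1/816 + 2*(√(-5))²) + 1/17470) - 31679 = ((-1/816 + 2*(I*√5)²) + 1/17470) - 31679 = ((-1/816 + 2*(-5)) + 1/17470) - 31679 = ((-1/816 - 10) + 1/17470) - 31679 = (-8161/816 + 1/17470) - 31679 = -71285927/7127760 - 31679 = -225871594967/7127760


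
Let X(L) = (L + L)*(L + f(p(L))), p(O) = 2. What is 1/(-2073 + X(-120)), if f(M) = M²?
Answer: 1/25767 ≈ 3.8809e-5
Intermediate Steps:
X(L) = 2*L*(4 + L) (X(L) = (L + L)*(L + 2²) = (2*L)*(L + 4) = (2*L)*(4 + L) = 2*L*(4 + L))
1/(-2073 + X(-120)) = 1/(-2073 + 2*(-120)*(4 - 120)) = 1/(-2073 + 2*(-120)*(-116)) = 1/(-2073 + 27840) = 1/25767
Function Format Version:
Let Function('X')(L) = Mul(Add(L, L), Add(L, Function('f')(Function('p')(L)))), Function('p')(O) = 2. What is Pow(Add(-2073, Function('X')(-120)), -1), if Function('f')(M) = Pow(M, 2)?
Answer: Rational(1, 25767) ≈ 3.8809e-5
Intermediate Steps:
Function('X')(L) = Mul(2, L, Add(4, L)) (Function('X')(L) = Mul(Add(L, L), Add(L, Pow(2, 2))) = Mul(Mul(2, L), Add(L, 4)) = Mul(Mul(2, L), Add(4, L)) = Mul(2, L, Add(4, L)))
Pow(Add(-2073, Function('X')(-120)), -1) = Pow(Add(-2073, Mul(2, -120, Add(4, -120))), -1) = Pow(Add(-2073, Mul(2, -120, -116)), -1) = Pow(Add(-2073, 27840), -1) = Pow(25767, -1) = Rational(1, 25767)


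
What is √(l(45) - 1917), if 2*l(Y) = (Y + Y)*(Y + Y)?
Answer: 3*√237 ≈ 46.184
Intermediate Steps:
l(Y) = 2*Y² (l(Y) = ((Y + Y)*(Y + Y))/2 = ((2*Y)*(2*Y))/2 = (4*Y²)/2 = 2*Y²)
√(l(45) - 1917) = √(2*45² - 1917) = √(2*2025 - 1917) = √(4050 - 1917) = √2133 = 3*√237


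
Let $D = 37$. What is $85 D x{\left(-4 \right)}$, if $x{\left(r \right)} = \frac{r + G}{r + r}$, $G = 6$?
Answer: $- \frac{3145}{4} \approx -786.25$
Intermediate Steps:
$x{\left(r \right)} = \frac{6 + r}{2 r}$ ($x{\left(r \right)} = \frac{r + 6}{r + r} = \frac{6 + r}{2 r}$)
$85 D x{\left(-4 \right)} = 85 \cdot 37 \frac{6 - 4}{2 \left(-4\right)} = 3145 \cdot \frac{1}{2} \left(- \frac{1}{4}\right) 2 = 3145 \left(- \frac{1}{4}\right) = - \frac{3145}{4}$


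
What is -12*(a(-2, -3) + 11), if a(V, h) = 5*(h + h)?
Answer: 228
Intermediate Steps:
a(V, h) = 10*h (a(V, h) = 5*(2*h) = 10*h)
-12*(a(-2, -3) + 11) = -12*(10*(-3) + 11) = -12*(-30 + 11) = -12*(-19) = 228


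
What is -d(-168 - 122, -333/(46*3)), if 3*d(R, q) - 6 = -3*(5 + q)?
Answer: 27/46 ≈ 0.58696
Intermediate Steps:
d(R, q) = -3 - q (d(R, q) = 2 + (-3*(5 + q))/3 = 2 + (-15 - 3*q)/3 = 2 + (-5 - q) = -3 - q)
-d(-168 - 122, -333/(46*3)) = -(-3 - (-333)/(46*3)) = -(-3 - (-333)/138) = -(-3 - 1*(-111/46)) = -(-3 + 111/46) = -1*(-27/46) = 27/46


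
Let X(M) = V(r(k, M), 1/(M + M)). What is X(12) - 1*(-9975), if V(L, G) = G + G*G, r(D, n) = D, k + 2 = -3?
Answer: 5745625/576 ≈ 9975.0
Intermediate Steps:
k = -5 (k = -2 - 3 = -5)
V(L, G) = G + G**2
X(M) = (1 + 1/(2*M))/(2*M) (X(M) = (1 + 1/(M + M))/(M + M) = (1 + 1/(2*M))/((2*M)) = (1/(2*M))*(1 + 1/(2*M)) = (1 + 1/(2*M))/(2*M))
X(12) - 1*(-9975) = (1/4)*(1 + 2*12)/12**2 - 1*(-9975) = (1/4)*(1/144)*(1 + 24) + 9975 = (1/4)*(1/144)*25 + 9975 = 25/576 + 9975 = 5745625/576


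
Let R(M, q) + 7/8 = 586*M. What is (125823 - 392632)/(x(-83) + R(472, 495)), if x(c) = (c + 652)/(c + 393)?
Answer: -330843160/342975271 ≈ -0.96463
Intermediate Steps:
x(c) = (652 + c)/(393 + c)
R(M, q) = -7/8 + 586*M
(125823 - 392632)/(x(-83) + R(472, 495)) = (125823 - 392632)/((652 - 83)/(393 - 83) + (-7/8 + 586*472)) = -266809/(569/310 + (-7/8 + 276592)) = -266809/((1/310)*569 + 2212729/8) = -266809/(569/310 + 2212729/8) = -266809/342975271/1240 = -266809*1240/342975271 = -330843160/342975271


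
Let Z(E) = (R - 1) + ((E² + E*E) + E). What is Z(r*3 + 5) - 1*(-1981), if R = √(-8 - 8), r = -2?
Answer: 1981 + 4*I ≈ 1981.0 + 4.0*I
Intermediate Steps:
R = 4*I (R = √(-16) = 4*I ≈ 4.0*I)
Z(E) = -1 + E + 2*E² + 4*I (Z(E) = (4*I - 1) + ((E² + E*E) + E) = (-1 + 4*I) + ((E² + E²) + E) = (-1 + 4*I) + (2*E² + E) = (-1 + 4*I) + (E + 2*E²) = -1 + E + 2*E² + 4*I)
Z(r*3 + 5) - 1*(-1981) = (-1 + (-2*3 + 5) + 2*(-2*3 + 5)² + 4*I) - 1*(-1981) = (-1 + (-6 + 5) + 2*(-6 + 5)² + 4*I) + 1981 = (-1 - 1 + 2*(-1)² + 4*I) + 1981 = (-1 - 1 + 2*1 + 4*I) + 1981 = (-1 - 1 + 2 + 4*I) + 1981 = 4*I + 1981 = 1981 + 4*I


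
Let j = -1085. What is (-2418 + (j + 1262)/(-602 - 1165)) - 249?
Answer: -1570922/589 ≈ -2667.1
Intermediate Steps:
(-2418 + (j + 1262)/(-602 - 1165)) - 249 = (-2418 + (-1085 + 1262)/(-602 - 1165)) - 249 = (-2418 + 177/(-1767)) - 249 = (-2418 + 177*(-1/1767)) - 249 = (-2418 - 59/589) - 249 = -1424261/589 - 249 = -1570922/589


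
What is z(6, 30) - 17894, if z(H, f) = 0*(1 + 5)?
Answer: -17894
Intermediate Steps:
z(H, f) = 0 (z(H, f) = 0*6 = 0)
z(6, 30) - 17894 = 0 - 17894 = -17894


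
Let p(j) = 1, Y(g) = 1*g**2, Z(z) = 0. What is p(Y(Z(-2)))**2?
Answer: 1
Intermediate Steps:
Y(g) = g**2
p(Y(Z(-2)))**2 = 1**2 = 1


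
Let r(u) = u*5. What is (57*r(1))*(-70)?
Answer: -19950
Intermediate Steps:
r(u) = 5*u
(57*r(1))*(-70) = (57*(5*1))*(-70) = (57*5)*(-70) = 285*(-70) = -19950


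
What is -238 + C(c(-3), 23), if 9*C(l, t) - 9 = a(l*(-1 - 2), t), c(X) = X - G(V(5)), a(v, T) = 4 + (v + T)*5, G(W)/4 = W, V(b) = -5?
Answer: -2269/9 ≈ -252.11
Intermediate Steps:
G(W) = 4*W
a(v, T) = 4 + 5*T + 5*v (a(v, T) = 4 + (T + v)*5 = 4 + (5*T + 5*v) = 4 + 5*T + 5*v)
c(X) = 20 + X (c(X) = X - 4*(-5) = X - 1*(-20) = X + 20 = 20 + X)
C(l, t) = 13/9 - 5*l/3 + 5*t/9 (C(l, t) = 1 + (4 + 5*t + 5*(l*(-1 - 2)))/9 = 1 + (4 + 5*t + 5*(l*(-3)))/9 = 1 + (4 + 5*t + 5*(-3*l))/9 = 1 + (4 + 5*t - 15*l)/9 = 1 + (4 - 15*l + 5*t)/9 = 1 + (4/9 - 5*l/3 + 5*t/9) = 13/9 - 5*l/3 + 5*t/9)
-238 + C(c(-3), 23) = -238 + (13/9 - 5*(20 - 3)/3 + (5/9)*23) = -238 + (13/9 - 5/3*17 + 115/9) = -238 + (13/9 - 85/3 + 115/9) = -238 - 127/9 = -2269/9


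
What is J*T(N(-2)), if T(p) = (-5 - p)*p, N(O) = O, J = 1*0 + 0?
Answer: 0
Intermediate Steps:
J = 0 (J = 0 + 0 = 0)
T(p) = p*(-5 - p)
J*T(N(-2)) = 0*(-1*(-2)*(5 - 2)) = 0*(-1*(-2)*3) = 0*6 = 0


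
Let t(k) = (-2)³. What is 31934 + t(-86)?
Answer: 31926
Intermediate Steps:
t(k) = -8
31934 + t(-86) = 31934 - 8 = 31926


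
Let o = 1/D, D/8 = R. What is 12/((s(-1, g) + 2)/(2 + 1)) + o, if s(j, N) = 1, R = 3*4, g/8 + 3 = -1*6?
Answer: 1153/96 ≈ 12.010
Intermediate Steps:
g = -72 (g = -24 + 8*(-1*6) = -24 + 8*(-6) = -24 - 48 = -72)
R = 12
D = 96 (D = 8*12 = 96)
o = 1/96 ≈ 0.010417
12/((s(-1, g) + 2)/(2 + 1)) + o = 12/((1 + 2)/(2 + 1)) + 1/96 = 12/(3/3) + 1/96 = 12/(3*(⅓)) + 1/96 = 12/1 + 1/96 = 1*12 + 1/96 = 12 + 1/96 = 1153/96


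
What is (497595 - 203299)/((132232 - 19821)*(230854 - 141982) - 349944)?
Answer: 36787/1248730056 ≈ 2.9460e-5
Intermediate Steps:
(497595 - 203299)/((132232 - 19821)*(230854 - 141982) - 349944) = 294296/(112411*88872 - 349944) = 294296/(9990190392 - 349944) = 294296/9989840448 = 294296*(1/9989840448) = 36787/1248730056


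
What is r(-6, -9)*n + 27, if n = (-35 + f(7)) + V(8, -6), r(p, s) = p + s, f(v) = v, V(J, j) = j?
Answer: 537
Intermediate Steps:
n = -34 (n = (-35 + 7) - 6 = -28 - 6 = -34)
r(-6, -9)*n + 27 = (-6 - 9)*(-34) + 27 = -15*(-34) + 27 = 510 + 27 = 537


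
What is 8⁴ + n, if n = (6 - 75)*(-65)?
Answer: 8581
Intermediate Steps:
n = 4485 (n = -69*(-65) = 4485)
8⁴ + n = 8⁴ + 4485 = 4096 + 4485 = 8581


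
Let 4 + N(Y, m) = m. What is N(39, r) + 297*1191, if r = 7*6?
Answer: 353765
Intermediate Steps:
r = 42
N(Y, m) = -4 + m
N(39, r) + 297*1191 = (-4 + 42) + 297*1191 = 38 + 353727 = 353765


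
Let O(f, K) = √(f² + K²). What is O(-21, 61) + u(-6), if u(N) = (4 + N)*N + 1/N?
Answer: 71/6 + √4162 ≈ 76.347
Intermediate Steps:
O(f, K) = √(K² + f²)
u(N) = 1/N + N*(4 + N) (u(N) = N*(4 + N) + 1/N = 1/N + N*(4 + N))
O(-21, 61) + u(-6) = √(61² + (-21)²) + (1 + (-6)²*(4 - 6))/(-6) = √(3721 + 441) - (1 + 36*(-2))/6 = √4162 - (1 - 72)/6 = √4162 - ⅙*(-71) = √4162 + 71/6 = 71/6 + √4162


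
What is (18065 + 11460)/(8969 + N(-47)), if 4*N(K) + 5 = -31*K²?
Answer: -29525/8152 ≈ -3.6218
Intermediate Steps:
N(K) = -5/4 - 31*K²/4 (N(K) = -5/4 + (-31*K²)/4 = -5/4 - 31*K²/4)
(18065 + 11460)/(8969 + N(-47)) = (18065 + 11460)/(8969 + (-5/4 - 31/4*(-47)²)) = 29525/(8969 + (-5/4 - 31/4*2209)) = 29525/(8969 + (-5/4 - 68479/4)) = 29525/(8969 - 17121) = 29525/(-8152) = 29525*(-1/8152) = -29525/8152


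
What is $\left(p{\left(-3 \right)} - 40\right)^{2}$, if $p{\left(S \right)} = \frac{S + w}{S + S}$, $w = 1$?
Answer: $\frac{14161}{9} \approx 1573.4$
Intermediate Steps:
$p{\left(S \right)} = \frac{1 + S}{2 S}$ ($p{\left(S \right)} = \frac{S + 1}{S + S} = \frac{1 + S}{2 S}$)
$\left(p{\left(-3 \right)} - 40\right)^{2} = \left(\frac{1 - 3}{2 \left(-3\right)} - 40\right)^{2} = \left(\frac{1}{2} \left(- \frac{1}{3}\right) \left(-2\right) - 40\right)^{2} = \left(\frac{1}{3} - 40\right)^{2} = \left(- \frac{119}{3}\right)^{2} = \frac{14161}{9}$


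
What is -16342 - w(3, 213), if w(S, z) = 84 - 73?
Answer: -16353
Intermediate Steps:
w(S, z) = 11
-16342 - w(3, 213) = -16342 - 1*11 = -16342 - 11 = -16353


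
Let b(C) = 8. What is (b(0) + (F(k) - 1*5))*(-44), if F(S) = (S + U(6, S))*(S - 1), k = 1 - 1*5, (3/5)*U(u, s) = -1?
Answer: -4136/3 ≈ -1378.7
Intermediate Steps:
U(u, s) = -5/3 (U(u, s) = (5/3)*(-1) = -5/3)
k = -4 (k = 1 - 5 = -4)
F(S) = (-1 + S)*(-5/3 + S) (F(S) = (S - 5/3)*(S - 1) = (-5/3 + S)*(-1 + S) = (-1 + S)*(-5/3 + S))
(b(0) + (F(k) - 1*5))*(-44) = (8 + ((5/3 + (-4)² - 8/3*(-4)) - 1*5))*(-44) = (8 + ((5/3 + 16 + 32/3) - 5))*(-44) = (8 + (85/3 - 5))*(-44) = (8 + 70/3)*(-44) = (94/3)*(-44) = -4136/3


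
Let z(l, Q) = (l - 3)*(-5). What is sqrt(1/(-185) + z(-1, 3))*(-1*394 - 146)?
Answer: -324*sqrt(76035)/37 ≈ -2414.6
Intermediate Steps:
z(l, Q) = 15 - 5*l (z(l, Q) = (-3 + l)*(-5) = 15 - 5*l)
sqrt(1/(-185) + z(-1, 3))*(-1*394 - 146) = sqrt(1/(-185) + (15 - 5*(-1)))*(-1*394 - 146) = sqrt(-1/185 + (15 + 5))*(-394 - 146) = sqrt(-1/185 + 20)*(-540) = sqrt(3699/185)*(-540) = (3*sqrt(76035)/185)*(-540) = -324*sqrt(76035)/37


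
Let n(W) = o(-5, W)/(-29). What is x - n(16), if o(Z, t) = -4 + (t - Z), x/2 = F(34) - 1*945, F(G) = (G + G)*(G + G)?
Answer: 213399/29 ≈ 7358.6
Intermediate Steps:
F(G) = 4*G² (F(G) = (2*G)*(2*G) = 4*G²)
x = 7358 (x = 2*(4*34² - 1*945) = 2*(4*1156 - 945) = 2*(4624 - 945) = 2*3679 = 7358)
o(Z, t) = -4 + t - Z
n(W) = -1/29 - W/29 (n(W) = (-4 + W - 1*(-5))/(-29) = (-4 + W + 5)*(-1/29) = (1 + W)*(-1/29) = -1/29 - W/29)
x - n(16) = 7358 - (-1/29 - 1/29*16) = 7358 - (-1/29 - 16/29) = 7358 - 1*(-17/29) = 7358 + 17/29 = 213399/29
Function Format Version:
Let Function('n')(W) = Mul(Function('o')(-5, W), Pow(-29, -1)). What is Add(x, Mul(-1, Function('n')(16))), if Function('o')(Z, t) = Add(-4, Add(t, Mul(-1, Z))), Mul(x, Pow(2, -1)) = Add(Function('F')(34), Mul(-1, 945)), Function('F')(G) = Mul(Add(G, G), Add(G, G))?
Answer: Rational(213399, 29) ≈ 7358.6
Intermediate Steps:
Function('F')(G) = Mul(4, Pow(G, 2)) (Function('F')(G) = Mul(Mul(2, G), Mul(2, G)) = Mul(4, Pow(G, 2)))
x = 7358 (x = Mul(2, Add(Mul(4, Pow(34, 2)), Mul(-1, 945))) = Mul(2, Add(Mul(4, 1156), -945)) = Mul(2, Add(4624, -945)) = Mul(2, 3679) = 7358)
Function('o')(Z, t) = Add(-4, t, Mul(-1, Z))
Function('n')(W) = Add(Rational(-1, 29), Mul(Rational(-1, 29), W)) (Function('n')(W) = Mul(Add(-4, W, Mul(-1, -5)), Pow(-29, -1)) = Mul(Add(-4, W, 5), Rational(-1, 29)) = Mul(Add(1, W), Rational(-1, 29)) = Add(Rational(-1, 29), Mul(Rational(-1, 29), W)))
Add(x, Mul(-1, Function('n')(16))) = Add(7358, Mul(-1, Add(Rational(-1, 29), Mul(Rational(-1, 29), 16)))) = Add(7358, Mul(-1, Add(Rational(-1, 29), Rational(-16, 29)))) = Add(7358, Mul(-1, Rational(-17, 29))) = Add(7358, Rational(17, 29)) = Rational(213399, 29)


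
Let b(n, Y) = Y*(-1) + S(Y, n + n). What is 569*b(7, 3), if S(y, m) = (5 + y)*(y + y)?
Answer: 25605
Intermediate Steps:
S(y, m) = 2*y*(5 + y) (S(y, m) = (5 + y)*(2*y) = 2*y*(5 + y))
b(n, Y) = -Y + 2*Y*(5 + Y) (b(n, Y) = Y*(-1) + 2*Y*(5 + Y) = -Y + 2*Y*(5 + Y))
569*b(7, 3) = 569*(3*(9 + 2*3)) = 569*(3*(9 + 6)) = 569*(3*15) = 569*45 = 25605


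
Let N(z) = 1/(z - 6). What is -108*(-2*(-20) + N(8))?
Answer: -4374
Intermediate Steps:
N(z) = 1/(-6 + z)
-108*(-2*(-20) + N(8)) = -108*(-2*(-20) + 1/(-6 + 8)) = -108*(40 + 1/2) = -108*(40 + ½) = -108*81/2 = -4374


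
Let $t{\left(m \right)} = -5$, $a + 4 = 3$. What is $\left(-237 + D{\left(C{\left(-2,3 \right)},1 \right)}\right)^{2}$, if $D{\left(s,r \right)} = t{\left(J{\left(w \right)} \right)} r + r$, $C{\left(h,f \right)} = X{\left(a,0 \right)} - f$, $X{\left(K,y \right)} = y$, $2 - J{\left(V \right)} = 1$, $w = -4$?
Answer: $58081$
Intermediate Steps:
$a = -1$ ($a = -4 + 3 = -1$)
$J{\left(V \right)} = 1$ ($J{\left(V \right)} = 2 - 1 = 1$)
$C{\left(h,f \right)} = - f$ ($C{\left(h,f \right)} = 0 - f = - f$)
$D{\left(s,r \right)} = - 4 r$ ($D{\left(s,r \right)} = - 5 r + r = - 4 r$)
$\left(-237 + D{\left(C{\left(-2,3 \right)},1 \right)}\right)^{2} = \left(-237 - 4\right)^{2} = \left(-241\right)^{2} = 58081$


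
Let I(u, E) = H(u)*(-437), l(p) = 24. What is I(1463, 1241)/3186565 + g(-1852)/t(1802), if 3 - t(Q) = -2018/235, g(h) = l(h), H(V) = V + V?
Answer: 14490429974/8677016495 ≈ 1.6700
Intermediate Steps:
H(V) = 2*V
g(h) = 24
t(Q) = 2723/235 (t(Q) = 3 - (-2018)/235 = 3 - 1*(-2018/235) = 3 + 2018/235 = 2723/235)
I(u, E) = -874*u (I(u, E) = (2*u)*(-437) = -874*u)
I(1463, 1241)/3186565 + g(-1852)/t(1802) = -874*1463/3186565 + 24/(2723/235) = -1278662*1/3186565 + 24*(235/2723) = -1278662/3186565 + 5640/2723 = 14490429974/8677016495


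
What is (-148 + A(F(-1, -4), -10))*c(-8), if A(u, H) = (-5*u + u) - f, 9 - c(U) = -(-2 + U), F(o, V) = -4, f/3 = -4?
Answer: 120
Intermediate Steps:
f = -12 (f = 3*(-4) = -12)
c(U) = 7 + U (c(U) = 9 - (-1)*(-2 + U) = 9 - (2 - U) = 9 + (-2 + U) = 7 + U)
A(u, H) = 12 - 4*u (A(u, H) = (-5*u + u) - 1*(-12) = -4*u + 12 = 12 - 4*u)
(-148 + A(F(-1, -4), -10))*c(-8) = (-148 + (12 - 4*(-4)))*(7 - 8) = (-148 + (12 + 16))*(-1) = (-148 + 28)*(-1) = -120*(-1) = 120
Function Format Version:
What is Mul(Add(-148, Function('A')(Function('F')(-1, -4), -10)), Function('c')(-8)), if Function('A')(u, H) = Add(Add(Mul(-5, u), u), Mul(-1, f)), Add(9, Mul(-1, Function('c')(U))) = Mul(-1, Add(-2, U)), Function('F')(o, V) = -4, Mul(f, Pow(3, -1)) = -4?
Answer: 120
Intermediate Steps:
f = -12 (f = Mul(3, -4) = -12)
Function('c')(U) = Add(7, U) (Function('c')(U) = Add(9, Mul(-1, Mul(-1, Add(-2, U)))) = Add(9, Mul(-1, Add(2, Mul(-1, U)))) = Add(9, Add(-2, U)) = Add(7, U))
Function('A')(u, H) = Add(12, Mul(-4, u)) (Function('A')(u, H) = Add(Add(Mul(-5, u), u), Mul(-1, -12)) = Add(Mul(-4, u), 12) = Add(12, Mul(-4, u)))
Mul(Add(-148, Function('A')(Function('F')(-1, -4), -10)), Function('c')(-8)) = Mul(Add(-148, Add(12, Mul(-4, -4))), Add(7, -8)) = Mul(Add(-148, Add(12, 16)), -1) = Mul(Add(-148, 28), -1) = Mul(-120, -1) = 120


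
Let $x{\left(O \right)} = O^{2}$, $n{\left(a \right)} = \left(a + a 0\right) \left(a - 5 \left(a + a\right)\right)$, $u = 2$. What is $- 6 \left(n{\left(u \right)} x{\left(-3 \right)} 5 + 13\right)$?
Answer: $9642$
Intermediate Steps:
$n{\left(a \right)} = - 9 a^{2}$ ($n{\left(a \right)} = \left(a + 0\right) \left(a - 5 \cdot 2 a\right) = a \left(a - 10 a\right) = a \left(- 9 a\right) = - 9 a^{2}$)
$- 6 \left(n{\left(u \right)} x{\left(-3 \right)} 5 + 13\right) = - 6 \left(- 9 \cdot 2^{2} \left(-3\right)^{2} \cdot 5 + 13\right) = - 6 \left(\left(-9\right) 4 \cdot 9 \cdot 5 + 13\right) = - 6 \left(\left(-36\right) 9 \cdot 5 + 13\right) = - 6 \left(\left(-324\right) 5 + 13\right) = - 6 \left(-1620 + 13\right) = \left(-6\right) \left(-1607\right) = 9642$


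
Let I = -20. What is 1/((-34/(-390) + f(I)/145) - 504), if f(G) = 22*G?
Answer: -5655/2866787 ≈ -0.0019726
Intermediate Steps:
1/((-34/(-390) + f(I)/145) - 504) = 1/((-34/(-390) + (22*(-20))/145) - 504) = 1/((-34*(-1/390) - 440*1/145) - 504) = 1/((17/195 - 88/29) - 504) = 1/(-16667/5655 - 504) = 1/(-2866787/5655) = -5655/2866787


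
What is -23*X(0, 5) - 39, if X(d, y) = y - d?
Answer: -154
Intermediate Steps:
-23*X(0, 5) - 39 = -23*(5 - 1*0) - 39 = -23*(5 + 0) - 39 = -23*5 - 39 = -115 - 39 = -154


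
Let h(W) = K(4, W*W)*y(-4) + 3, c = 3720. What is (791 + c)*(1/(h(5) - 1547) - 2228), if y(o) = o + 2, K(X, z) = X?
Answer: -15598392927/1552 ≈ -1.0051e+7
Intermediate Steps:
y(o) = 2 + o
h(W) = -5 (h(W) = 4*(2 - 4) + 3 = 4*(-2) + 3 = -8 + 3 = -5)
(791 + c)*(1/(h(5) - 1547) - 2228) = (791 + 3720)*(1/(-5 - 1547) - 2228) = 4511*(1/(-1552) - 2228) = 4511*(-1/1552 - 2228) = 4511*(-3457857/1552) = -15598392927/1552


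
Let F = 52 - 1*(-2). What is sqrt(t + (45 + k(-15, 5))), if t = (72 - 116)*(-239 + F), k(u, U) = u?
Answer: sqrt(8170) ≈ 90.388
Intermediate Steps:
F = 54 (F = 52 + 2 = 54)
t = 8140 (t = (72 - 116)*(-239 + 54) = -44*(-185) = 8140)
sqrt(t + (45 + k(-15, 5))) = sqrt(8140 + (45 - 15)) = sqrt(8140 + 30) = sqrt(8170)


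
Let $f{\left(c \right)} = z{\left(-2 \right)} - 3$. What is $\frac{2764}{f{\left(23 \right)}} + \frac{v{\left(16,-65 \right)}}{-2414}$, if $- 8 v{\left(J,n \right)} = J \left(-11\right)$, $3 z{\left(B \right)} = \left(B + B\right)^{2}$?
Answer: $\frac{10008367}{8449} \approx 1184.6$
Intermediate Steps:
$z{\left(B \right)} = \frac{4 B^{2}}{3}$ ($z{\left(B \right)} = \frac{\left(B + B\right)^{2}}{3} = \frac{\left(2 B\right)^{2}}{3} = \frac{4 B^{2}}{3}$)
$v{\left(J,n \right)} = \frac{11 J}{8}$ ($v{\left(J,n \right)} = - \frac{J \left(-11\right)}{8} = - \frac{\left(-11\right) J}{8} = \frac{11 J}{8}$)
$f{\left(c \right)} = \frac{7}{3}$ ($f{\left(c \right)} = \frac{4 \left(-2\right)^{2}}{3} - 3 = \frac{4}{3} \cdot 4 - 3 = \frac{16}{3} - 3 = \frac{7}{3}$)
$\frac{2764}{f{\left(23 \right)}} + \frac{v{\left(16,-65 \right)}}{-2414} = \frac{2764}{\frac{7}{3}} + \frac{\frac{11}{8} \cdot 16}{-2414} = 2764 \cdot \frac{3}{7} + 22 \left(- \frac{1}{2414}\right) = \frac{8292}{7} - \frac{11}{1207} = \frac{10008367}{8449}$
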